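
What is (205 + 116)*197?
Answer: 63237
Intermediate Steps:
(205 + 116)*197 = 321*197 = 63237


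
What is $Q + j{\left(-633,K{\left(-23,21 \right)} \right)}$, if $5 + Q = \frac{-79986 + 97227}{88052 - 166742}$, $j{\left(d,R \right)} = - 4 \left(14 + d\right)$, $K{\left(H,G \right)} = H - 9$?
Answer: $\frac{64808583}{26230} \approx 2470.8$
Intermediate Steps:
$K{\left(H,G \right)} = -9 + H$ ($K{\left(H,G \right)} = H - 9 = -9 + H$)
$j{\left(d,R \right)} = -56 - 4 d$
$Q = - \frac{136897}{26230}$ ($Q = -5 + \frac{-79986 + 97227}{88052 - 166742} = -5 + \frac{17241}{-78690} = -5 + 17241 \left(- \frac{1}{78690}\right) = -5 - \frac{5747}{26230} = - \frac{136897}{26230} \approx -5.2191$)
$Q + j{\left(-633,K{\left(-23,21 \right)} \right)} = - \frac{136897}{26230} - -2476 = - \frac{136897}{26230} + \left(-56 + 2532\right) = - \frac{136897}{26230} + 2476 = \frac{64808583}{26230}$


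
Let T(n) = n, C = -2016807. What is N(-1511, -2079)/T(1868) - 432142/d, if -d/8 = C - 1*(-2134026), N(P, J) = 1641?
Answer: 73315384/54741273 ≈ 1.3393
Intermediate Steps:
d = -937752 (d = -8*(-2016807 - 1*(-2134026)) = -8*(-2016807 + 2134026) = -8*117219 = -937752)
N(-1511, -2079)/T(1868) - 432142/d = 1641/1868 - 432142/(-937752) = 1641*(1/1868) - 432142*(-1/937752) = 1641/1868 + 216071/468876 = 73315384/54741273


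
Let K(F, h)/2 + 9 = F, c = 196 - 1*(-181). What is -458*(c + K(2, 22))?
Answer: -166254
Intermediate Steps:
c = 377 (c = 196 + 181 = 377)
K(F, h) = -18 + 2*F
-458*(c + K(2, 22)) = -458*(377 + (-18 + 2*2)) = -458*(377 + (-18 + 4)) = -458*(377 - 14) = -458*363 = -166254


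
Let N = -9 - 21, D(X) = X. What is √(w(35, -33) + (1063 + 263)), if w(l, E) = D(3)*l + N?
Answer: √1401 ≈ 37.430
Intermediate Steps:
N = -30
w(l, E) = -30 + 3*l (w(l, E) = 3*l - 30 = -30 + 3*l)
√(w(35, -33) + (1063 + 263)) = √((-30 + 3*35) + (1063 + 263)) = √((-30 + 105) + 1326) = √(75 + 1326) = √1401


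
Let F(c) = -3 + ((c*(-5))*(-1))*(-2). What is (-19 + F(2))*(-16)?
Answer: 672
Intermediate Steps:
F(c) = -3 - 10*c (F(c) = -3 + (-5*c*(-1))*(-2) = -3 + (5*c)*(-2) = -3 - 10*c)
(-19 + F(2))*(-16) = (-19 + (-3 - 10*2))*(-16) = (-19 + (-3 - 20))*(-16) = (-19 - 23)*(-16) = -42*(-16) = 672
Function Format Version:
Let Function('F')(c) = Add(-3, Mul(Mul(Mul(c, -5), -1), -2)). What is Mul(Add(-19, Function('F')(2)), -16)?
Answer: 672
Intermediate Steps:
Function('F')(c) = Add(-3, Mul(-10, c)) (Function('F')(c) = Add(-3, Mul(Mul(Mul(-5, c), -1), -2)) = Add(-3, Mul(Mul(5, c), -2)) = Add(-3, Mul(-10, c)))
Mul(Add(-19, Function('F')(2)), -16) = Mul(Add(-19, Add(-3, Mul(-10, 2))), -16) = Mul(Add(-19, Add(-3, -20)), -16) = Mul(Add(-19, -23), -16) = Mul(-42, -16) = 672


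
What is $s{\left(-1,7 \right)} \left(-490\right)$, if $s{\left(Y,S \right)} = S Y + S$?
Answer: $0$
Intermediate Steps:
$s{\left(Y,S \right)} = S + S Y$
$s{\left(-1,7 \right)} \left(-490\right) = 7 \left(1 - 1\right) \left(-490\right) = 7 \cdot 0 \left(-490\right) = 0 \left(-490\right) = 0$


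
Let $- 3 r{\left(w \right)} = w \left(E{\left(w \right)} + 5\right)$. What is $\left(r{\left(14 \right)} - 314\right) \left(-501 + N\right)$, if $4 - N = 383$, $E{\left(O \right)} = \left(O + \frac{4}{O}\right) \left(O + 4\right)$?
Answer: $\frac{4058560}{3} \approx 1.3529 \cdot 10^{6}$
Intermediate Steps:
$E{\left(O \right)} = \left(4 + O\right) \left(O + \frac{4}{O}\right)$ ($E{\left(O \right)} = \left(O + \frac{4}{O}\right) \left(4 + O\right) = \left(4 + O\right) \left(O + \frac{4}{O}\right)$)
$N = -379$ ($N = 4 - 383 = -379$)
$r{\left(w \right)} = - \frac{w \left(9 + w^{2} + 4 w + \frac{16}{w}\right)}{3}$ ($r{\left(w \right)} = - \frac{w \left(\left(4 + w^{2} + 4 w + \frac{16}{w}\right) + 5\right)}{3} = - \frac{w \left(9 + w^{2} + 4 w + \frac{16}{w}\right)}{3}$)
$\left(r{\left(14 \right)} - 314\right) \left(-501 + N\right) = \left(\left(- \frac{16}{3} - \frac{14 \left(9 + 14^{2} + 4 \cdot 14\right)}{3}\right) - 314\right) \left(-501 - 379\right) = \left(\left(- \frac{16}{3} - \frac{14 \left(9 + 196 + 56\right)}{3}\right) - 314\right) \left(-880\right) = \left(\left(- \frac{16}{3} - \frac{14}{3} \cdot 261\right) - 314\right) \left(-880\right) = \left(\left(- \frac{16}{3} - 1218\right) - 314\right) \left(-880\right) = \left(- \frac{3670}{3} - 314\right) \left(-880\right) = \left(- \frac{4612}{3}\right) \left(-880\right) = \frac{4058560}{3}$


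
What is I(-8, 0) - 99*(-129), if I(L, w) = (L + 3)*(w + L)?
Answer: 12811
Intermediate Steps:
I(L, w) = (3 + L)*(L + w)
I(-8, 0) - 99*(-129) = ((-8)**2 + 3*(-8) + 3*0 - 8*0) - 99*(-129) = (64 - 24 + 0 + 0) + 12771 = 40 + 12771 = 12811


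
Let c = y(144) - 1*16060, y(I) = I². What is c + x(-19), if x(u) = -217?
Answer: 4459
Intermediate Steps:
c = 4676 (c = 144² - 1*16060 = 20736 - 16060 = 4676)
c + x(-19) = 4676 - 217 = 4459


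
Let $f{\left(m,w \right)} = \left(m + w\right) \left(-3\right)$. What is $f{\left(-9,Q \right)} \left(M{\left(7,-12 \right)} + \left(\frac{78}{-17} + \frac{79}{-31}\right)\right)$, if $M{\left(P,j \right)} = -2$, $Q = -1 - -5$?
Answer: $- \frac{72225}{527} \approx -137.05$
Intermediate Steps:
$Q = 4$ ($Q = -1 + 5 = 4$)
$f{\left(m,w \right)} = - 3 m - 3 w$
$f{\left(-9,Q \right)} \left(M{\left(7,-12 \right)} + \left(\frac{78}{-17} + \frac{79}{-31}\right)\right) = \left(\left(-3\right) \left(-9\right) - 12\right) \left(-2 + \left(\frac{78}{-17} + \frac{79}{-31}\right)\right) = \left(27 - 12\right) \left(-2 + \left(78 \left(- \frac{1}{17}\right) + 79 \left(- \frac{1}{31}\right)\right)\right) = 15 \left(-2 - \frac{3761}{527}\right) = 15 \left(- \frac{4815}{527}\right) = - \frac{72225}{527}$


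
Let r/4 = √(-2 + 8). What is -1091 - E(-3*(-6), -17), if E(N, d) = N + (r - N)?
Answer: -1091 - 4*√6 ≈ -1100.8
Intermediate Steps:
r = 4*√6 (r = 4*√(-2 + 8) = 4*√6 ≈ 9.7980)
E(N, d) = 4*√6 (E(N, d) = N + (4*√6 - N) = N + (-N + 4*√6) = 4*√6)
-1091 - E(-3*(-6), -17) = -1091 - 4*√6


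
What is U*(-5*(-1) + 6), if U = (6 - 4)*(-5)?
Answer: -110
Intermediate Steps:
U = -10 (U = 2*(-5) = -10)
U*(-5*(-1) + 6) = -10*(-5*(-1) + 6) = -10*(5 + 6) = -10*11 = -110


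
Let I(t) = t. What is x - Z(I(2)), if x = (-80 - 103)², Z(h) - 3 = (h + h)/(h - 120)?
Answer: 1975676/59 ≈ 33486.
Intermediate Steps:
Z(h) = 3 + 2*h/(-120 + h) (Z(h) = 3 + (h + h)/(h - 120) = 3 + (2*h)/(-120 + h) = 3 + 2*h/(-120 + h))
x = 33489 (x = (-183)² = 33489)
x - Z(I(2)) = 33489 - 5*(-72 + 2)/(-120 + 2) = 33489 - 5*(-70)/(-118) = 33489 - 5*(-1)*(-70)/118 = 33489 - 1*175/59 = 33489 - 175/59 = 1975676/59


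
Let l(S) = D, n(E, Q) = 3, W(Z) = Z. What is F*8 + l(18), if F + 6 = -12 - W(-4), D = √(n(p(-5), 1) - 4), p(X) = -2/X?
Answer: -112 + I ≈ -112.0 + 1.0*I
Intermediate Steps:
D = I (D = √(3 - 4) = √(-1) = I ≈ 1.0*I)
l(S) = I
F = -14 (F = -6 + (-12 - 1*(-4)) = -6 + (-12 + 4) = -6 - 8 = -14)
F*8 + l(18) = -14*8 + I = -112 + I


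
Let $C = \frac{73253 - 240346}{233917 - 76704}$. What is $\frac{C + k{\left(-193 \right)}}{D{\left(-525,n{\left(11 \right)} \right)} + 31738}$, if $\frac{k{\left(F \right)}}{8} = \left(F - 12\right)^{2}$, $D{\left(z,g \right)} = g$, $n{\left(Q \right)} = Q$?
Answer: $\frac{17618281169}{1663785179} \approx 10.589$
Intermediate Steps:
$k{\left(F \right)} = 8 \left(-12 + F\right)^{2}$ ($k{\left(F \right)} = 8 \left(F - 12\right)^{2} = 8 \left(-12 + F\right)^{2}$)
$C = - \frac{167093}{157213} \approx -1.0628$
$\frac{C + k{\left(-193 \right)}}{D{\left(-525,n{\left(11 \right)} \right)} + 31738} = \frac{- \frac{167093}{157213} + 8 \left(-12 - 193\right)^{2}}{11 + 31738} = \frac{- \frac{167093}{157213} + 8 \left(-205\right)^{2}}{31749} = \left(- \frac{167093}{157213} + 8 \cdot 42025\right) \frac{1}{31749} = \left(- \frac{167093}{157213} + 336200\right) \frac{1}{31749} = \frac{52854843507}{157213} \cdot \frac{1}{31749} = \frac{17618281169}{1663785179}$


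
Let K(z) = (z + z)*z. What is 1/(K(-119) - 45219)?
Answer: -1/16897 ≈ -5.9182e-5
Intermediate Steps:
K(z) = 2*z**2 (K(z) = (2*z)*z = 2*z**2)
1/(K(-119) - 45219) = 1/(2*(-119)**2 - 45219) = 1/(2*14161 - 45219) = 1/(28322 - 45219) = 1/(-16897) = -1/16897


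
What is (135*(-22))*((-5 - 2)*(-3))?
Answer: -62370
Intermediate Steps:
(135*(-22))*((-5 - 2)*(-3)) = -(-20790)*(-3) = -2970*21 = -62370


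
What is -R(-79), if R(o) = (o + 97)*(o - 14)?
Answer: 1674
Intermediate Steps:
R(o) = (-14 + o)*(97 + o) (R(o) = (97 + o)*(-14 + o) = (-14 + o)*(97 + o))
-R(-79) = -(-1358 + (-79)² + 83*(-79)) = -(-1358 + 6241 - 6557) = -1*(-1674) = 1674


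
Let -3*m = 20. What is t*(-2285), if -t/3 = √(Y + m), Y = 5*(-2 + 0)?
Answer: 11425*I*√6 ≈ 27985.0*I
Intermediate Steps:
m = -20/3 (m = -⅓*20 = -20/3 ≈ -6.6667)
Y = -10 (Y = 5*(-2) = -10)
t = -5*I*√6 (t = -3*√(-10 - 20/3) = -5*I*√6 ≈ -12.247*I)
t*(-2285) = -5*I*√6*(-2285) = 11425*I*√6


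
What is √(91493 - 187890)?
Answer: I*√96397 ≈ 310.48*I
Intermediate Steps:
√(91493 - 187890) = √(-96397) = I*√96397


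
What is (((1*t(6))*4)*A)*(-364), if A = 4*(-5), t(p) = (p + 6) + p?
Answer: 524160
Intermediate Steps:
t(p) = 6 + 2*p (t(p) = (6 + p) + p = 6 + 2*p)
A = -20
(((1*t(6))*4)*A)*(-364) = (((1*(6 + 2*6))*4)*(-20))*(-364) = (((1*(6 + 12))*4)*(-20))*(-364) = (((1*18)*4)*(-20))*(-364) = ((18*4)*(-20))*(-364) = (72*(-20))*(-364) = -1440*(-364) = 524160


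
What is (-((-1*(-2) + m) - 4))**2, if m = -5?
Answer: 49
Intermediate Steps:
(-((-1*(-2) + m) - 4))**2 = (-((-1*(-2) - 5) - 4))**2 = (-((2 - 5) - 4))**2 = (-(-3 - 4))**2 = (-1*(-7))**2 = 7**2 = 49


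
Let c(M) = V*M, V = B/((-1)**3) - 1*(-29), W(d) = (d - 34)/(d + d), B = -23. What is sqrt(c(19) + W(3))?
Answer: sqrt(35382)/6 ≈ 31.350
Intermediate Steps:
W(d) = (-34 + d)/(2*d) (W(d) = (-34 + d)/((2*d)) = (-34 + d)*(1/(2*d)) = (-34 + d)/(2*d))
V = 52 (V = -23/((-1)**3) - 1*(-29) = -23/(-1) + 29 = -23*(-1) + 29 = 23 + 29 = 52)
c(M) = 52*M
sqrt(c(19) + W(3)) = sqrt(52*19 + (1/2)*(-34 + 3)/3) = sqrt(988 + (1/2)*(1/3)*(-31)) = sqrt(988 - 31/6) = sqrt(5897/6) = sqrt(35382)/6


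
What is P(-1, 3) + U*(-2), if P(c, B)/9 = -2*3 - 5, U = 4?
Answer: -107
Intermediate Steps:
P(c, B) = -99 (P(c, B) = 9*(-2*3 - 5) = 9*(-6 - 5) = 9*(-11) = -99)
P(-1, 3) + U*(-2) = -99 + 4*(-2) = -99 - 8 = -107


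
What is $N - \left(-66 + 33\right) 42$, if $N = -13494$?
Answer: $-12108$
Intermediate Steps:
$N - \left(-66 + 33\right) 42 = -13494 - \left(-66 + 33\right) 42 = -13494 - \left(-33\right) 42 = -13494 - -1386 = -13494 + 1386 = -12108$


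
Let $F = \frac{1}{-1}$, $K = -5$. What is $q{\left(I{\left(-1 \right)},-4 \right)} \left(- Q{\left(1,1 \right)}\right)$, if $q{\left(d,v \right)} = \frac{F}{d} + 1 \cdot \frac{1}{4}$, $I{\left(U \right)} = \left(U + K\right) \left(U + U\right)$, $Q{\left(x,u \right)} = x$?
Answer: $- \frac{1}{6} \approx -0.16667$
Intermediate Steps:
$F = -1$
$I{\left(U \right)} = 2 U \left(-5 + U\right)$ ($I{\left(U \right)} = \left(U - 5\right) \left(U + U\right) = \left(-5 + U\right) 2 U = 2 U \left(-5 + U\right)$)
$q{\left(d,v \right)} = \frac{1}{4} - \frac{1}{d}$ ($q{\left(d,v \right)} = - \frac{1}{d} + 1 \cdot \frac{1}{4} = - \frac{1}{d} + \frac{1}{4} = \frac{1}{4} - \frac{1}{d}$)
$q{\left(I{\left(-1 \right)},-4 \right)} \left(- Q{\left(1,1 \right)}\right) = \frac{-4 + 2 \left(-1\right) \left(-5 - 1\right)}{4 \cdot 2 \left(-1\right) \left(-5 - 1\right)} \left(\left(-1\right) 1\right) = \frac{-4 + 2 \left(-1\right) \left(-6\right)}{4 \cdot 2 \left(-1\right) \left(-6\right)} \left(-1\right) = \frac{-4 + 12}{4 \cdot 12} \left(-1\right) = \frac{1}{4} \cdot \frac{1}{12} \cdot 8 \left(-1\right) = \frac{1}{6} \left(-1\right) = - \frac{1}{6}$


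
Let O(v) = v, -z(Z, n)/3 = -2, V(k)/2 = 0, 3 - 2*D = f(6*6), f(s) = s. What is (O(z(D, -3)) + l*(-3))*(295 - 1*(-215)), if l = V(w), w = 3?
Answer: 3060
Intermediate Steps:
D = -33/2 (D = 3/2 - 3*6 = 3/2 - ½*36 = 3/2 - 18 = -33/2 ≈ -16.500)
V(k) = 0 (V(k) = 2*0 = 0)
l = 0
z(Z, n) = 6 (z(Z, n) = -3*(-2) = 6)
(O(z(D, -3)) + l*(-3))*(295 - 1*(-215)) = (6 + 0*(-3))*(295 - 1*(-215)) = (6 + 0)*(295 + 215) = 6*510 = 3060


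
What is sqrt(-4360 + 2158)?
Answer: I*sqrt(2202) ≈ 46.925*I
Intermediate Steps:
sqrt(-4360 + 2158) = sqrt(-2202) = I*sqrt(2202)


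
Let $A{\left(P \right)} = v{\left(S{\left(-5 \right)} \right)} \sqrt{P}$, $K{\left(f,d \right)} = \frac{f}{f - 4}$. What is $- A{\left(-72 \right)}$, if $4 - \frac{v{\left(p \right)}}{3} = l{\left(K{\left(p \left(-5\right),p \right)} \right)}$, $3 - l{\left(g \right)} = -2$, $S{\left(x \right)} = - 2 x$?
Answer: $18 i \sqrt{2} \approx 25.456 i$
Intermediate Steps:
$K{\left(f,d \right)} = \frac{f}{-4 + f}$
$l{\left(g \right)} = 5$ ($l{\left(g \right)} = 3 - -2 = 3 + 2 = 5$)
$v{\left(p \right)} = -3$ ($v{\left(p \right)} = 12 - 15 = -3$)
$A{\left(P \right)} = - 3 \sqrt{P}$
$- A{\left(-72 \right)} = - \left(-3\right) \sqrt{-72} = - \left(-3\right) 6 i \sqrt{2} = - \left(-18\right) i \sqrt{2} = 18 i \sqrt{2}$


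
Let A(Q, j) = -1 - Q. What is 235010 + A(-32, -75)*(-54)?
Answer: 233336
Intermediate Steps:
235010 + A(-32, -75)*(-54) = 235010 + (-1 - 1*(-32))*(-54) = 235010 + (-1 + 32)*(-54) = 235010 + 31*(-54) = 235010 - 1674 = 233336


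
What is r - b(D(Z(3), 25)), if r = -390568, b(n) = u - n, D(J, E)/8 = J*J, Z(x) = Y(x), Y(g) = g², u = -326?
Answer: -389594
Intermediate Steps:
Z(x) = x²
D(J, E) = 8*J² (D(J, E) = 8*(J*J) = 8*J²)
b(n) = -326 - n
r - b(D(Z(3), 25)) = -390568 - (-326 - 8*(3²)²) = -390568 - (-326 - 8*9²) = -390568 - (-326 - 8*81) = -390568 - (-326 - 1*648) = -390568 - (-326 - 648) = -390568 - 1*(-974) = -390568 + 974 = -389594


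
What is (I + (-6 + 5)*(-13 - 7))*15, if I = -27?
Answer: -105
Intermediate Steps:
(I + (-6 + 5)*(-13 - 7))*15 = (-27 + (-6 + 5)*(-13 - 7))*15 = (-27 - 1*(-20))*15 = (-27 + 20)*15 = -7*15 = -105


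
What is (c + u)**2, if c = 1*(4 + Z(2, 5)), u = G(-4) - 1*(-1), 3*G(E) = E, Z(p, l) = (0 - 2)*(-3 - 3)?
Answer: 2209/9 ≈ 245.44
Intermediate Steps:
Z(p, l) = 12 (Z(p, l) = -2*(-6) = 12)
G(E) = E/3
u = -1/3 (u = (1/3)*(-4) - 1*(-1) = -4/3 + 1 = -1/3 ≈ -0.33333)
c = 16 (c = 1*(4 + 12) = 1*16 = 16)
(c + u)**2 = (16 - 1/3)**2 = (47/3)**2 = 2209/9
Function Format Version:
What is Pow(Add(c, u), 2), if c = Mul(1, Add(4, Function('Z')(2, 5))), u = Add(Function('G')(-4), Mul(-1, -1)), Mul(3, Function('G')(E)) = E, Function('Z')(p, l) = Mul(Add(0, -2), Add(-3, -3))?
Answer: Rational(2209, 9) ≈ 245.44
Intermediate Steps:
Function('Z')(p, l) = 12 (Function('Z')(p, l) = Mul(-2, -6) = 12)
Function('G')(E) = Mul(Rational(1, 3), E)
u = Rational(-1, 3) (u = Add(Mul(Rational(1, 3), -4), Mul(-1, -1)) = Add(Rational(-4, 3), 1) = Rational(-1, 3) ≈ -0.33333)
c = 16 (c = Mul(1, Add(4, 12)) = Mul(1, 16) = 16)
Pow(Add(c, u), 2) = Pow(Add(16, Rational(-1, 3)), 2) = Pow(Rational(47, 3), 2) = Rational(2209, 9)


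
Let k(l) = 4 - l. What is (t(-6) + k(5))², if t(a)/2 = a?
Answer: 169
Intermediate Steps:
t(a) = 2*a
(t(-6) + k(5))² = (2*(-6) + (4 - 1*5))² = (-12 + (4 - 5))² = (-12 - 1)² = (-13)² = 169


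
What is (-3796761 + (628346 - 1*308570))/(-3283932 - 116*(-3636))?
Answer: 1158995/954052 ≈ 1.2148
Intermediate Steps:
(-3796761 + (628346 - 1*308570))/(-3283932 - 116*(-3636)) = (-3796761 + (628346 - 308570))/(-3283932 + 421776) = (-3796761 + 319776)/(-2862156) = -3476985*(-1/2862156) = 1158995/954052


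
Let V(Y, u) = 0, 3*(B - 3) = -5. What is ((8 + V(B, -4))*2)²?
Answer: 256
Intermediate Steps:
B = 4/3 (B = 3 + (⅓)*(-5) = 3 - 5/3 = 4/3 ≈ 1.3333)
((8 + V(B, -4))*2)² = ((8 + 0)*2)² = (8*2)² = 16² = 256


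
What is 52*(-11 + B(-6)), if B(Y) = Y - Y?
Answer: -572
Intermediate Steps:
B(Y) = 0
52*(-11 + B(-6)) = 52*(-11 + 0) = 52*(-11) = -572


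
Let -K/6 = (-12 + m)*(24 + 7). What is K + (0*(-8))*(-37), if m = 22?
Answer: -1860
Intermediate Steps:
K = -1860 (K = -6*(-12 + 22)*(24 + 7) = -60*31 = -6*310 = -1860)
K + (0*(-8))*(-37) = -1860 + (0*(-8))*(-37) = -1860 + 0*(-37) = -1860 + 0 = -1860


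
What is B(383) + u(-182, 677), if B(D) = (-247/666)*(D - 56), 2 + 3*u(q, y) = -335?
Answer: -17287/74 ≈ -233.61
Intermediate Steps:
u(q, y) = -337/3 (u(q, y) = -⅔ + (⅓)*(-335) = -⅔ - 335/3 = -337/3)
B(D) = 6916/333 - 247*D/666 (B(D) = (-247*1/666)*(-56 + D) = -247*(-56 + D)/666 = 6916/333 - 247*D/666)
B(383) + u(-182, 677) = (6916/333 - 247/666*383) - 337/3 = (6916/333 - 94601/666) - 337/3 = -26923/222 - 337/3 = -17287/74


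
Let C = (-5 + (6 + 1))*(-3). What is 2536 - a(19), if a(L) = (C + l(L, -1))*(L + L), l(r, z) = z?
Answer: 2802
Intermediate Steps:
C = -6 (C = (-5 + 7)*(-3) = 2*(-3) = -6)
a(L) = -14*L (a(L) = (-6 - 1)*(L + L) = -14*L)
2536 - a(19) = 2536 - (-14)*19 = 2536 - 1*(-266) = 2536 + 266 = 2802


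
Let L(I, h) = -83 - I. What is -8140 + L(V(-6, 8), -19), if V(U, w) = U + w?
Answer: -8225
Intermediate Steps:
-8140 + L(V(-6, 8), -19) = -8140 + (-83 - (-6 + 8)) = -8140 + (-83 - 1*2) = -8140 + (-83 - 2) = -8140 - 85 = -8225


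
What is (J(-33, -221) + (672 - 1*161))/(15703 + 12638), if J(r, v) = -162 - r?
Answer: 382/28341 ≈ 0.013479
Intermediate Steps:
(J(-33, -221) + (672 - 1*161))/(15703 + 12638) = ((-162 - 1*(-33)) + (672 - 1*161))/(15703 + 12638) = ((-162 + 33) + (672 - 161))/28341 = (-129 + 511)*(1/28341) = 382*(1/28341) = 382/28341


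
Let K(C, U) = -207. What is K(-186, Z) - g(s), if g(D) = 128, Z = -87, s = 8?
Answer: -335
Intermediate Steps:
K(-186, Z) - g(s) = -207 - 1*128 = -207 - 128 = -335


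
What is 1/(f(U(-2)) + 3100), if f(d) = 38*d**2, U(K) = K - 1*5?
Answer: 1/4962 ≈ 0.00020153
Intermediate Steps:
U(K) = -5 + K (U(K) = K - 5 = -5 + K)
1/(f(U(-2)) + 3100) = 1/(38*(-5 - 2)**2 + 3100) = 1/(38*(-7)**2 + 3100) = 1/(38*49 + 3100) = 1/(1862 + 3100) = 1/4962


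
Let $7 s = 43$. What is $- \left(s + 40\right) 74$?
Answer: $- \frac{23902}{7} \approx -3414.6$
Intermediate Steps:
$s = \frac{43}{7}$ ($s = \frac{1}{7} \cdot 43 = \frac{43}{7} \approx 6.1429$)
$- \left(s + 40\right) 74 = - \left(\frac{43}{7} + 40\right) 74 = - \frac{323 \cdot 74}{7} = \left(-1\right) \frac{23902}{7} = - \frac{23902}{7}$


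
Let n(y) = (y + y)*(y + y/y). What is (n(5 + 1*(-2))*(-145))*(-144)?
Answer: 501120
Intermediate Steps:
n(y) = 2*y*(1 + y) (n(y) = (2*y)*(y + 1) = (2*y)*(1 + y) = 2*y*(1 + y))
(n(5 + 1*(-2))*(-145))*(-144) = ((2*(5 + 1*(-2))*(1 + (5 + 1*(-2))))*(-145))*(-144) = ((2*(5 - 2)*(1 + (5 - 2)))*(-145))*(-144) = ((2*3*(1 + 3))*(-145))*(-144) = ((2*3*4)*(-145))*(-144) = (24*(-145))*(-144) = -3480*(-144) = 501120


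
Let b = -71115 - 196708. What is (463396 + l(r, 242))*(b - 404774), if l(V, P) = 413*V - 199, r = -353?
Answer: -213487668576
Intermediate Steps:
b = -267823
l(V, P) = -199 + 413*V
(463396 + l(r, 242))*(b - 404774) = (463396 + (-199 + 413*(-353)))*(-267823 - 404774) = (463396 + (-199 - 145789))*(-672597) = (463396 - 145988)*(-672597) = 317408*(-672597) = -213487668576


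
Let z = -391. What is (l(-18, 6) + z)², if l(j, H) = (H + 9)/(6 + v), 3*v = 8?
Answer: 102434641/676 ≈ 1.5153e+5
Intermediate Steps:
v = 8/3 (v = (⅓)*8 = 8/3 ≈ 2.6667)
l(j, H) = 27/26 + 3*H/26 (l(j, H) = (H + 9)/(6 + 8/3) = (9 + H)/(26/3) = (9 + H)*(3/26) = 27/26 + 3*H/26)
(l(-18, 6) + z)² = ((27/26 + (3/26)*6) - 391)² = ((27/26 + 9/13) - 391)² = (45/26 - 391)² = (-10121/26)² = 102434641/676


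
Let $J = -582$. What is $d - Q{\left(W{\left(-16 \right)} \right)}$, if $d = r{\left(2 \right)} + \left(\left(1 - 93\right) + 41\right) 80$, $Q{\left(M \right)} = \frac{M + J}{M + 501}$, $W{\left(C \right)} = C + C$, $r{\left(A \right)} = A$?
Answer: $- \frac{1911968}{469} \approx -4076.7$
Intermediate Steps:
$W{\left(C \right)} = 2 C$
$Q{\left(M \right)} = \frac{-582 + M}{501 + M}$ ($Q{\left(M \right)} = \frac{M - 582}{M + 501} = \frac{-582 + M}{501 + M}$)
$d = -4078$ ($d = 2 + \left(\left(1 - 93\right) + 41\right) 80 = 2 + \left(-92 + 41\right) 80 = 2 - 4080 = -4078$)
$d - Q{\left(W{\left(-16 \right)} \right)} = -4078 - \frac{-582 + 2 \left(-16\right)}{501 + 2 \left(-16\right)} = -4078 - \frac{-582 - 32}{501 - 32} = -4078 - \frac{1}{469} \left(-614\right) = -4078 - - \frac{614}{469} = -4078 + \frac{614}{469} = - \frac{1911968}{469}$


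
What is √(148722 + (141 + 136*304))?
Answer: √190207 ≈ 436.13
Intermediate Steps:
√(148722 + (141 + 136*304)) = √(148722 + (141 + 41344)) = √(148722 + 41485) = √190207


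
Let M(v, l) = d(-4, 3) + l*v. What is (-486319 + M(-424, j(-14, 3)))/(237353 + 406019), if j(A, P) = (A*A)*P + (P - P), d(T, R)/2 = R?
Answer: -735625/643372 ≈ -1.1434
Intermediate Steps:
d(T, R) = 2*R
j(A, P) = P*A² (j(A, P) = A²*P + 0 = P*A² + 0 = P*A²)
M(v, l) = 6 + l*v (M(v, l) = 2*3 + l*v = 6 + l*v)
(-486319 + M(-424, j(-14, 3)))/(237353 + 406019) = (-486319 + (6 + (3*(-14)²)*(-424)))/(237353 + 406019) = (-486319 + (6 + (3*196)*(-424)))/643372 = (-486319 + (6 + 588*(-424)))*(1/643372) = (-486319 + (6 - 249312))*(1/643372) = (-486319 - 249306)*(1/643372) = -735625*1/643372 = -735625/643372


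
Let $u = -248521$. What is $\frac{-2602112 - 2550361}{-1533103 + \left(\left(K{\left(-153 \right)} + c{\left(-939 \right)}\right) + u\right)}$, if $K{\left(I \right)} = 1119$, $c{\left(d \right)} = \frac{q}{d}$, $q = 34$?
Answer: $\frac{4838172147}{1671894229} \approx 2.8938$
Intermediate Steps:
$c{\left(d \right)} = \frac{34}{d}$
$\frac{-2602112 - 2550361}{-1533103 + \left(\left(K{\left(-153 \right)} + c{\left(-939 \right)}\right) + u\right)} = \frac{-2602112 - 2550361}{-1533103 - \left(247402 + \frac{34}{939}\right)} = \frac{-2602112 - 2550361}{-1533103 + \left(\left(1119 + 34 \left(- \frac{1}{939}\right)\right) - 248521\right)} = \frac{-2602112 - 2550361}{-1533103 + \left(\left(1119 - \frac{34}{939}\right) - 248521\right)} = - \frac{5152473}{-1533103 + \left(\frac{1050707}{939} - 248521\right)} = - \frac{5152473}{-1533103 - \frac{232310512}{939}} = - \frac{5152473}{- \frac{1671894229}{939}} = \left(-5152473\right) \left(- \frac{939}{1671894229}\right) = \frac{4838172147}{1671894229}$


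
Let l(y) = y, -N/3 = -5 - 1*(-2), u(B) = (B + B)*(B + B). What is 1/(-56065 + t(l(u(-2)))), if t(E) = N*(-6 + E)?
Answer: -1/55975 ≈ -1.7865e-5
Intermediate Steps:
u(B) = 4*B² (u(B) = (2*B)*(2*B) = 4*B²)
N = 9 (N = -3*(-5 - 1*(-2)) = -3*(-5 + 2) = -3*(-3) = 9)
t(E) = -54 + 9*E (t(E) = 9*(-6 + E) = -54 + 9*E)
1/(-56065 + t(l(u(-2)))) = 1/(-56065 + (-54 + 9*(4*(-2)²))) = 1/(-56065 + (-54 + 9*(4*4))) = 1/(-56065 + (-54 + 9*16)) = 1/(-56065 + (-54 + 144)) = 1/(-56065 + 90) = 1/(-55975) = -1/55975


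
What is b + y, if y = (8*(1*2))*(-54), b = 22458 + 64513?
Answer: 86107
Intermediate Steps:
b = 86971
y = -864 (y = (8*2)*(-54) = 16*(-54) = -864)
b + y = 86971 - 864 = 86107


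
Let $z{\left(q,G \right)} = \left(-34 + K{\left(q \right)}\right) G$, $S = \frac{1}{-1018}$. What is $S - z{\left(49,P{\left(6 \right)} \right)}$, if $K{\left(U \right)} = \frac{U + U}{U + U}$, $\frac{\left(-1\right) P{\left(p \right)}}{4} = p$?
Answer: $- \frac{806257}{1018} \approx -792.0$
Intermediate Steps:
$S = - \frac{1}{1018} \approx -0.00098232$
$P{\left(p \right)} = - 4 p$
$K{\left(U \right)} = 1$ ($K{\left(U \right)} = \frac{2 U}{2 U} = 2 U \frac{1}{2 U} = 1$)
$z{\left(q,G \right)} = - 33 G$ ($z{\left(q,G \right)} = \left(-34 + 1\right) G = - 33 G$)
$S - z{\left(49,P{\left(6 \right)} \right)} = - \frac{1}{1018} - - 33 \left(\left(-4\right) 6\right) = - \frac{1}{1018} - \left(-33\right) \left(-24\right) = - \frac{1}{1018} - 792 = - \frac{806257}{1018}$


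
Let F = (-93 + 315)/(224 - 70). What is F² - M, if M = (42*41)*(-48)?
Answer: 490079745/5929 ≈ 82658.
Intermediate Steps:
F = 111/77 (F = 222/154 = 222*(1/154) = 111/77 ≈ 1.4416)
M = -82656 (M = 1722*(-48) = -82656)
F² - M = (111/77)² - 1*(-82656) = 12321/5929 + 82656 = 490079745/5929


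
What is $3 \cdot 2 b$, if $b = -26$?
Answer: $-156$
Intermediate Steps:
$3 \cdot 2 b = 3 \cdot 2 \left(-26\right) = 6 \left(-26\right) = -156$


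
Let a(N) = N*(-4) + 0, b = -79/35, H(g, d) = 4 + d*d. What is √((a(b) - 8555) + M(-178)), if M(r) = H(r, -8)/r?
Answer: I*√82927190465/3115 ≈ 92.447*I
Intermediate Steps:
H(g, d) = 4 + d²
b = -79/35 (b = -79*1/35 = -79/35 ≈ -2.2571)
a(N) = -4*N (a(N) = -4*N + 0 = -4*N)
M(r) = 68/r (M(r) = (4 + (-8)²)/r = (4 + 64)/r = 68/r)
√((a(b) - 8555) + M(-178)) = √((-4*(-79/35) - 8555) + 68/(-178)) = √((316/35 - 8555) + 68*(-1/178)) = √(-299109/35 - 34/89) = √(-26621891/3115) = I*√82927190465/3115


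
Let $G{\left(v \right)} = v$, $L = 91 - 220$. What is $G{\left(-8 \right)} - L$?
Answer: $121$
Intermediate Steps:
$L = -129$ ($L = 91 - 220 = -129$)
$G{\left(-8 \right)} - L = -8 - -129 = -8 + 129 = 121$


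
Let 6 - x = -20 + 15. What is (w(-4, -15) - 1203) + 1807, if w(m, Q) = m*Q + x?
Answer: 675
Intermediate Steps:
x = 11 (x = 6 - (-20 + 15) = 6 - 1*(-5) = 6 + 5 = 11)
w(m, Q) = 11 + Q*m (w(m, Q) = m*Q + 11 = Q*m + 11 = 11 + Q*m)
(w(-4, -15) - 1203) + 1807 = ((11 - 15*(-4)) - 1203) + 1807 = ((11 + 60) - 1203) + 1807 = (71 - 1203) + 1807 = -1132 + 1807 = 675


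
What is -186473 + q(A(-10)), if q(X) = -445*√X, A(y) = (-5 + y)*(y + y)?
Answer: -186473 - 4450*√3 ≈ -1.9418e+5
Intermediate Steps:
A(y) = 2*y*(-5 + y) (A(y) = (-5 + y)*(2*y) = 2*y*(-5 + y))
-186473 + q(A(-10)) = -186473 - 445*10*√3 = -186473 - 4450*√3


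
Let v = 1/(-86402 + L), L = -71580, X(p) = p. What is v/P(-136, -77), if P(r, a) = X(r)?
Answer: 1/21485552 ≈ 4.6543e-8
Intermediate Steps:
P(r, a) = r
v = -1/157982 (v = 1/(-86402 - 71580) = 1/(-157982) = -1/157982 ≈ -6.3298e-6)
v/P(-136, -77) = -1/157982/(-136) = -1/157982*(-1/136) = 1/21485552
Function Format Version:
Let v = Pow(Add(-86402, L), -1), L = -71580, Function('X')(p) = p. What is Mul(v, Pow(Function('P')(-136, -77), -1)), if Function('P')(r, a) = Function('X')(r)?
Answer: Rational(1, 21485552) ≈ 4.6543e-8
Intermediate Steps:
Function('P')(r, a) = r
v = Rational(-1, 157982) (v = Pow(Add(-86402, -71580), -1) = Pow(-157982, -1) = Rational(-1, 157982) ≈ -6.3298e-6)
Mul(v, Pow(Function('P')(-136, -77), -1)) = Mul(Rational(-1, 157982), Pow(-136, -1)) = Mul(Rational(-1, 157982), Rational(-1, 136)) = Rational(1, 21485552)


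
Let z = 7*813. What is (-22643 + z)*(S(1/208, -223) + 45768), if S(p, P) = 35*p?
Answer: -1551723977/2 ≈ -7.7586e+8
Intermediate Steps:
z = 5691
(-22643 + z)*(S(1/208, -223) + 45768) = (-22643 + 5691)*(35/208 + 45768) = -16952*(35*(1/208) + 45768) = -16952*(35/208 + 45768) = -16952*9519779/208 = -1551723977/2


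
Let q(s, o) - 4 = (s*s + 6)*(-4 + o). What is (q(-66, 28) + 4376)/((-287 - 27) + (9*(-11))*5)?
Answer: -109068/809 ≈ -134.82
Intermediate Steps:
q(s, o) = 4 + (-4 + o)*(6 + s²) (q(s, o) = 4 + (s*s + 6)*(-4 + o) = 4 + (s² + 6)*(-4 + o) = 4 + (6 + s²)*(-4 + o) = 4 + (-4 + o)*(6 + s²))
(q(-66, 28) + 4376)/((-287 - 27) + (9*(-11))*5) = ((-20 - 4*(-66)² + 6*28 + 28*(-66)²) + 4376)/((-287 - 27) + (9*(-11))*5) = ((-20 - 4*4356 + 168 + 28*4356) + 4376)/(-314 - 99*5) = ((-20 - 17424 + 168 + 121968) + 4376)/(-314 - 495) = (104692 + 4376)/(-809) = 109068*(-1/809) = -109068/809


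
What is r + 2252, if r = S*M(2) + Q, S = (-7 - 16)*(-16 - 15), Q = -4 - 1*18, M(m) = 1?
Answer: 2943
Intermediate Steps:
Q = -22 (Q = -4 - 18 = -22)
S = 713 (S = -23*(-31) = 713)
r = 691 (r = 713*1 - 22 = 713 - 22 = 691)
r + 2252 = 691 + 2252 = 2943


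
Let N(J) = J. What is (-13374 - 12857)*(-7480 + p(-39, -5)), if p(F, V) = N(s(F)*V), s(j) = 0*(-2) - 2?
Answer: 195945570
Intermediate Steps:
s(j) = -2 (s(j) = 0 - 2 = -2)
p(F, V) = -2*V
(-13374 - 12857)*(-7480 + p(-39, -5)) = (-13374 - 12857)*(-7480 - 2*(-5)) = -26231*(-7480 + 10) = -26231*(-7470) = 195945570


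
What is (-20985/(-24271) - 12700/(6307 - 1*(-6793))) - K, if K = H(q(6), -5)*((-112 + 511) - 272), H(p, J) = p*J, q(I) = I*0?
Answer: -333382/3179501 ≈ -0.10485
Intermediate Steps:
q(I) = 0
H(p, J) = J*p
K = 0 (K = (-5*0)*((-112 + 511) - 272) = 0*(399 - 272) = 0*127 = 0)
(-20985/(-24271) - 12700/(6307 - 1*(-6793))) - K = (-20985/(-24271) - 12700/(6307 - 1*(-6793))) - 1*0 = (-20985*(-1/24271) - 12700/(6307 + 6793)) + 0 = (20985/24271 - 12700/13100) + 0 = (20985/24271 - 12700*1/13100) + 0 = (20985/24271 - 127/131) + 0 = -333382/3179501 + 0 = -333382/3179501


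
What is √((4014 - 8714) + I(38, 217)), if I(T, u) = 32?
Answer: 2*I*√1167 ≈ 68.323*I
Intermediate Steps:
√((4014 - 8714) + I(38, 217)) = √((4014 - 8714) + 32) = √(-4700 + 32) = √(-4668) = 2*I*√1167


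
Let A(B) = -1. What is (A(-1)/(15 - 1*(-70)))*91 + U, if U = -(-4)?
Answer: 249/85 ≈ 2.9294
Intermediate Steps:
U = 4 (U = -1*(-4) = 4)
(A(-1)/(15 - 1*(-70)))*91 + U = -1/(15 - 1*(-70))*91 + 4 = -1/(15 + 70)*91 + 4 = -1/85*91 + 4 = -91/85 + 4 = 249/85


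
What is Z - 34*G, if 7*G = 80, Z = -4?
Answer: -2748/7 ≈ -392.57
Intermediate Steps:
G = 80/7 (G = (1/7)*80 = 80/7 ≈ 11.429)
Z - 34*G = -4 - 34*80/7 = -4 - 2720/7 = -2748/7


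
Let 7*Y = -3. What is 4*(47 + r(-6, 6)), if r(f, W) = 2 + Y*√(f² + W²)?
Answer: 196 - 72*√2/7 ≈ 181.45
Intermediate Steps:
Y = -3/7 (Y = (⅐)*(-3) = -3/7 ≈ -0.42857)
r(f, W) = 2 - 3*√(W² + f²)/7 (r(f, W) = 2 - 3*√(f² + W²)/7 = 2 - 3*√(W² + f²)/7)
4*(47 + r(-6, 6)) = 4*(47 + (2 - 3*√(6² + (-6)²)/7)) = 4*(47 + (2 - 3*√(36 + 36)/7)) = 4*(47 + (2 - 18*√2/7)) = 4*(49 - 18*√2/7) = 196 - 72*√2/7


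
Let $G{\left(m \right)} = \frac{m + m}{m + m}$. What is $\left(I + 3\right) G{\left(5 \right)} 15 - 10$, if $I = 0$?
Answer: $35$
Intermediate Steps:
$G{\left(m \right)} = 1$ ($G{\left(m \right)} = \frac{2 m}{2 m} = 2 m \frac{1}{2 m} = 1$)
$\left(I + 3\right) G{\left(5 \right)} 15 - 10 = \left(0 + 3\right) 1 \cdot 15 - 10 = 3 \cdot 1 \cdot 15 - 10 = 3 \cdot 15 - 10 = 45 - 10 = 35$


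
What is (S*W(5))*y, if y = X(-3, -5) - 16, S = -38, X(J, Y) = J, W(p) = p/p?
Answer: 722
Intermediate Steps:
W(p) = 1
y = -19 (y = -3 - 16 = -19)
(S*W(5))*y = -38*1*(-19) = -38*(-19) = 722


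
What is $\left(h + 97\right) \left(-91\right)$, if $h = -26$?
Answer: $-6461$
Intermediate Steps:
$\left(h + 97\right) \left(-91\right) = \left(-26 + 97\right) \left(-91\right) = 71 \left(-91\right) = -6461$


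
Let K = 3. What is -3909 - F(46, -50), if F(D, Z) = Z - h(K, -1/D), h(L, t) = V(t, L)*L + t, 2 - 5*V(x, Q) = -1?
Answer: -887161/230 ≈ -3857.2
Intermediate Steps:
V(x, Q) = 3/5 (V(x, Q) = 2/5 - 1/5*(-1) = 2/5 + 1/5 = 3/5)
h(L, t) = t + 3*L/5 (h(L, t) = 3*L/5 + t = t + 3*L/5)
F(D, Z) = -9/5 + Z + 1/D (F(D, Z) = Z - (-1/D + (3/5)*3) = Z - (-1/D + 9/5) = Z - (9/5 - 1/D) = Z + (-9/5 + 1/D) = -9/5 + Z + 1/D)
-3909 - F(46, -50) = -3909 - (-9/5 - 50 + 1/46) = -3909 - 1*(-11909/230) = -3909 + 11909/230 = -887161/230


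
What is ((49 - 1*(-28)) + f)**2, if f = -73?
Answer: 16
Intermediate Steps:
((49 - 1*(-28)) + f)**2 = ((49 - 1*(-28)) - 73)**2 = ((49 + 28) - 73)**2 = (77 - 73)**2 = 4**2 = 16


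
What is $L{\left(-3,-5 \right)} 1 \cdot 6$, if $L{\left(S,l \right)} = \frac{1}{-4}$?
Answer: $- \frac{3}{2} \approx -1.5$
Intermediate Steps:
$L{\left(S,l \right)} = - \frac{1}{4}$
$L{\left(-3,-5 \right)} 1 \cdot 6 = \left(- \frac{1}{4}\right) 1 \cdot 6 = \left(- \frac{1}{4}\right) 6 = - \frac{3}{2}$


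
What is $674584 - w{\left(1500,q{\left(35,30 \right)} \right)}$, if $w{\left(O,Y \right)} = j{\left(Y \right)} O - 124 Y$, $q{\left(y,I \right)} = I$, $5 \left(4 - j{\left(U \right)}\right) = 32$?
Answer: $681904$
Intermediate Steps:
$j{\left(U \right)} = - \frac{12}{5}$ ($j{\left(U \right)} = 4 - \frac{32}{5} = - \frac{12}{5}$)
$w{\left(O,Y \right)} = - 124 Y - \frac{12 O}{5}$ ($w{\left(O,Y \right)} = - \frac{12 O}{5} - 124 Y = - 124 Y - \frac{12 O}{5}$)
$674584 - w{\left(1500,q{\left(35,30 \right)} \right)} = 674584 - \left(\left(-124\right) 30 - 3600\right) = 674584 - \left(-3720 - 3600\right) = 674584 - -7320 = 674584 + 7320 = 681904$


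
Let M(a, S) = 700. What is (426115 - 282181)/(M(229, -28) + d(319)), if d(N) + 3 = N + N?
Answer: 47978/445 ≈ 107.82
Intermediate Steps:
d(N) = -3 + 2*N (d(N) = -3 + (N + N) = -3 + 2*N)
(426115 - 282181)/(M(229, -28) + d(319)) = (426115 - 282181)/(700 + (-3 + 2*319)) = 143934/(700 + (-3 + 638)) = 143934/(700 + 635) = 143934/1335 = 143934*(1/1335) = 47978/445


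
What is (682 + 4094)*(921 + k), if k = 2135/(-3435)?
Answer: 1006621600/229 ≈ 4.3957e+6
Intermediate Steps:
k = -427/687 (k = 2135*(-1/3435) = -427/687 ≈ -0.62154)
(682 + 4094)*(921 + k) = (682 + 4094)*(921 - 427/687) = 4776*(632300/687) = 1006621600/229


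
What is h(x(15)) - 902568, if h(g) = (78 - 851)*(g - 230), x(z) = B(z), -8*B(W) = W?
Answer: -5786629/8 ≈ -7.2333e+5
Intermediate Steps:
B(W) = -W/8
x(z) = -z/8
h(g) = 177790 - 773*g (h(g) = -773*(-230 + g) = 177790 - 773*g)
h(x(15)) - 902568 = (177790 - (-773)*15/8) - 902568 = (177790 - 773*(-15/8)) - 902568 = (177790 + 11595/8) - 902568 = 1433915/8 - 902568 = -5786629/8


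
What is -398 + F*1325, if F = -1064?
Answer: -1410198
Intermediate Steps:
-398 + F*1325 = -398 - 1064*1325 = -398 - 1409800 = -1410198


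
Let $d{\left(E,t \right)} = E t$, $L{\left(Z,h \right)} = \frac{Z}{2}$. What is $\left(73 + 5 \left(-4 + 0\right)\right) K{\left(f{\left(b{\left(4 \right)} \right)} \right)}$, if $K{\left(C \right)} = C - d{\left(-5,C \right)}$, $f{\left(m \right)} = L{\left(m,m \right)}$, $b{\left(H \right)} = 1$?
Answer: $159$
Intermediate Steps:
$L{\left(Z,h \right)} = \frac{Z}{2}$ ($L{\left(Z,h \right)} = Z \frac{1}{2} = \frac{Z}{2}$)
$f{\left(m \right)} = \frac{m}{2}$
$K{\left(C \right)} = 6 C$ ($K{\left(C \right)} = C - - 5 C = C + 5 C = 6 C$)
$\left(73 + 5 \left(-4 + 0\right)\right) K{\left(f{\left(b{\left(4 \right)} \right)} \right)} = \left(73 + 5 \left(-4 + 0\right)\right) 6 \cdot \frac{1}{2} \cdot 1 = \left(73 + 5 \left(-4\right)\right) 6 \cdot \frac{1}{2} = \left(73 - 20\right) 3 = 53 \cdot 3 = 159$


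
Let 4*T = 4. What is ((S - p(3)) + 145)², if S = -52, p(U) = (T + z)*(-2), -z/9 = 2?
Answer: 3481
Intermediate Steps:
T = 1 (T = (¼)*4 = 1)
z = -18 (z = -9*2 = -18)
p(U) = 34 (p(U) = (1 - 18)*(-2) = -17*(-2) = 34)
((S - p(3)) + 145)² = ((-52 - 1*34) + 145)² = ((-52 - 34) + 145)² = (-86 + 145)² = 59² = 3481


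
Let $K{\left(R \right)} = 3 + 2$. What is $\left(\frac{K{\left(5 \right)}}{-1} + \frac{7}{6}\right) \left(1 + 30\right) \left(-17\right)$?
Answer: $\frac{12121}{6} \approx 2020.2$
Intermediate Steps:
$K{\left(R \right)} = 5$
$\left(\frac{K{\left(5 \right)}}{-1} + \frac{7}{6}\right) \left(1 + 30\right) \left(-17\right) = \left(\frac{5}{-1} + \frac{7}{6}\right) \left(1 + 30\right) \left(-17\right) = \left(5 \left(-1\right) + 7 \cdot \frac{1}{6}\right) 31 \left(-17\right) = \left(-5 + \frac{7}{6}\right) \left(-527\right) = \left(- \frac{23}{6}\right) \left(-527\right) = \frac{12121}{6}$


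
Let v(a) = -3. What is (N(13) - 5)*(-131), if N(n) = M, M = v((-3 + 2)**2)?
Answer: 1048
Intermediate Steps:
M = -3
N(n) = -3
(N(13) - 5)*(-131) = (-3 - 5)*(-131) = -8*(-131) = 1048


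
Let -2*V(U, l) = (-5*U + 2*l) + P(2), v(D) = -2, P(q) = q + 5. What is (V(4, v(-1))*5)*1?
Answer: 85/2 ≈ 42.500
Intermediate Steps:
P(q) = 5 + q
V(U, l) = -7/2 - l + 5*U/2 (V(U, l) = -((-5*U + 2*l) + (5 + 2))/2 = -((-5*U + 2*l) + 7)/2 = -(7 - 5*U + 2*l)/2 = -7/2 - l + 5*U/2)
(V(4, v(-1))*5)*1 = ((-7/2 - 1*(-2) + (5/2)*4)*5)*1 = ((-7/2 + 2 + 10)*5)*1 = ((17/2)*5)*1 = (85/2)*1 = 85/2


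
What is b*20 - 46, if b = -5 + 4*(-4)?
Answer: -466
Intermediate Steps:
b = -21 (b = -5 - 16 = -21)
b*20 - 46 = -21*20 - 46 = -420 - 46 = -466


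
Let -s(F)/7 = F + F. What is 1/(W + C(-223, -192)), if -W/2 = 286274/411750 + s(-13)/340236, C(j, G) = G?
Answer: -149671125/28945137323 ≈ -0.0051709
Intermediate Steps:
s(F) = -14*F (s(F) = -7*(F + F) = -14*F)
W = -208281323/149671125 (W = -2*(286274/411750 - 14*(-13)/340236) = -2*(286274*(1/411750) + 182*(1/340236)) = -2*(143137/205875 + 7/13086) = -2*208281323/299342250 = -208281323/149671125 ≈ -1.3916)
1/(W + C(-223, -192)) = 1/(-208281323/149671125 - 192) = 1/(-28945137323/149671125) = -149671125/28945137323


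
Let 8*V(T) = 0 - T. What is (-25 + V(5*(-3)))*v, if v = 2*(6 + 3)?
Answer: -1665/4 ≈ -416.25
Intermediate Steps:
V(T) = -T/8 (V(T) = (0 - T)/8 = (-T)/8 = -T/8)
v = 18 (v = 2*9 = 18)
(-25 + V(5*(-3)))*v = (-25 - 5*(-3)/8)*18 = (-25 - 1/8*(-15))*18 = (-25 + 15/8)*18 = -185/8*18 = -1665/4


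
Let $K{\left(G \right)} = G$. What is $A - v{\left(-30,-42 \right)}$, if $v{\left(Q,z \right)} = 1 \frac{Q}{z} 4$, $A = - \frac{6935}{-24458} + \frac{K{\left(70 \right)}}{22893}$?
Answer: $- \frac{1439287825}{559916994} \approx -2.5705$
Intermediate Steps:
$A = \frac{160475015}{559916994}$ ($A = - \frac{6935}{-24458} + \frac{70}{22893} = \left(-6935\right) \left(- \frac{1}{24458}\right) + 70 \cdot \frac{1}{22893} = \frac{6935}{24458} + \frac{70}{22893} = \frac{160475015}{559916994} \approx 0.2866$)
$v{\left(Q,z \right)} = \frac{4 Q}{z}$ ($v{\left(Q,z \right)} = \frac{Q}{z} 4 = \frac{4 Q}{z}$)
$A - v{\left(-30,-42 \right)} = \frac{160475015}{559916994} - 4 \left(-30\right) \frac{1}{-42} = \frac{160475015}{559916994} - 4 \left(-30\right) \left(- \frac{1}{42}\right) = \frac{160475015}{559916994} - \frac{20}{7} = - \frac{1439287825}{559916994}$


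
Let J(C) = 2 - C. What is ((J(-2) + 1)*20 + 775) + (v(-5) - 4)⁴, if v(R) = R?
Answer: 7436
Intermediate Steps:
((J(-2) + 1)*20 + 775) + (v(-5) - 4)⁴ = (((2 - 1*(-2)) + 1)*20 + 775) + (-5 - 4)⁴ = (((2 + 2) + 1)*20 + 775) + (-9)⁴ = ((4 + 1)*20 + 775) + 6561 = (5*20 + 775) + 6561 = (100 + 775) + 6561 = 875 + 6561 = 7436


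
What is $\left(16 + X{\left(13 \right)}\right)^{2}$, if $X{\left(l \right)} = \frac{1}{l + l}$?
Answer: $\frac{173889}{676} \approx 257.23$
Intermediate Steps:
$X{\left(l \right)} = \frac{1}{2 l}$
$\left(16 + X{\left(13 \right)}\right)^{2} = \left(16 + \frac{1}{2 \cdot 13}\right)^{2} = \left(16 + \frac{1}{2} \cdot \frac{1}{13}\right)^{2} = \left(16 + \frac{1}{26}\right)^{2} = \left(\frac{417}{26}\right)^{2} = \frac{173889}{676}$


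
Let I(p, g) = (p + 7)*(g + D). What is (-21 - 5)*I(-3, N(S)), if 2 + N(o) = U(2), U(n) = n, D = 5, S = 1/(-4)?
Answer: -520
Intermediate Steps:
S = -1/4 ≈ -0.25000
N(o) = 0 (N(o) = -2 + 2 = 0)
I(p, g) = (5 + g)*(7 + p) (I(p, g) = (p + 7)*(g + 5) = (7 + p)*(5 + g) = (5 + g)*(7 + p))
(-21 - 5)*I(-3, N(S)) = (-21 - 5)*(35 + 5*(-3) + 7*0 + 0*(-3)) = -26*(35 - 15 + 0 + 0) = -26*20 = -520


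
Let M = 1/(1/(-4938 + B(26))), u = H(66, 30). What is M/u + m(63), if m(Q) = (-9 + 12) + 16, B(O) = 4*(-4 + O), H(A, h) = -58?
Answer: 2976/29 ≈ 102.62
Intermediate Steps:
u = -58
B(O) = -16 + 4*O
M = -4850 (M = 1/(1/(-4938 + (-16 + 4*26))) = 1/(1/(-4938 + (-16 + 104))) = 1/(1/(-4938 + 88)) = 1/(1/(-4850)) = 1/(-1/4850) = -4850)
m(Q) = 19 (m(Q) = 3 + 16 = 19)
M/u + m(63) = -4850/(-58) + 19 = -4850*(-1/58) + 19 = 2425/29 + 19 = 2976/29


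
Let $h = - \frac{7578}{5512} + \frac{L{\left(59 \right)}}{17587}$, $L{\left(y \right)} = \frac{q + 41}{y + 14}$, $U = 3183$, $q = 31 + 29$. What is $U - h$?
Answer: $\frac{11267251985231}{3538293356} \approx 3184.4$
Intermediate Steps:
$q = 60$
$L{\left(y \right)} = \frac{101}{14 + y}$ ($L{\left(y \right)} = \frac{60 + 41}{y + 14} = \frac{101}{14 + y}$)
$h = - \frac{4864233083}{3538293356}$ ($h = - \frac{7578}{5512} + \frac{101 \frac{1}{14 + 59}}{17587} = \left(-7578\right) \frac{1}{5512} + \frac{101}{73} \cdot \frac{1}{17587} = - \frac{3789}{2756} + 101 \cdot \frac{1}{73} \cdot \frac{1}{17587} = - \frac{3789}{2756} + \frac{101}{73} \cdot \frac{1}{17587} = - \frac{3789}{2756} + \frac{101}{1283851} = - \frac{4864233083}{3538293356} \approx -1.3747$)
$U - h = 3183 - - \frac{4864233083}{3538293356} = 3183 + \frac{4864233083}{3538293356} = \frac{11267251985231}{3538293356}$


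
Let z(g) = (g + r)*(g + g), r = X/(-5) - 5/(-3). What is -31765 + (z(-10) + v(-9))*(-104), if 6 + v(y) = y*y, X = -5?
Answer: -164455/3 ≈ -54818.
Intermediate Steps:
r = 8/3 (r = -5/(-5) - 5/(-3) = -5*(-⅕) - 5*(-⅓) = 1 + 5/3 = 8/3 ≈ 2.6667)
z(g) = 2*g*(8/3 + g) (z(g) = (g + 8/3)*(g + g) = (8/3 + g)*(2*g) = 2*g*(8/3 + g))
v(y) = -6 + y² (v(y) = -6 + y*y = -6 + y²)
-31765 + (z(-10) + v(-9))*(-104) = -31765 + ((⅔)*(-10)*(8 + 3*(-10)) + (-6 + (-9)²))*(-104) = -31765 + ((⅔)*(-10)*(8 - 30) + (-6 + 81))*(-104) = -31765 + ((⅔)*(-10)*(-22) + 75)*(-104) = -31765 + (440/3 + 75)*(-104) = -31765 + (665/3)*(-104) = -31765 - 69160/3 = -164455/3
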